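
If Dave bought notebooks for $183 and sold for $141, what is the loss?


Selling price = $141
Cost price = $183
Loss = cost price - selling price:
Loss = $183 - $141 = $42

$42


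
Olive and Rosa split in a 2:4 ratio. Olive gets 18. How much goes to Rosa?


Find the multiplier:
18 / 2 = 9
Apply to Rosa's share:
4 x 9 = 36

36


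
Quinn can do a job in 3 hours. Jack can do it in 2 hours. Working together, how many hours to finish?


Quinn's rate: 1/3 of the job per hour
Jack's rate: 1/2 of the job per hour
Combined rate: 1/3 + 1/2 = 5/6 per hour
Time = 1 / (5/6) = 6/5 = 1.2 hours

1.2 hours


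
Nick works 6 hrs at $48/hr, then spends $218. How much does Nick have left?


Calculate earnings:
6 x $48 = $288
Subtract spending:
$288 - $218 = $70

$70


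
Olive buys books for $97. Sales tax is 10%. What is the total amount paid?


Calculate the tax:
10% of $97 = $9.70
Add tax to price:
$97 + $9.70 = $106.70

$106.70


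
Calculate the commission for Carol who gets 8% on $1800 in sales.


Convert rate to decimal:
8% = 0.08
Multiply by sales:
$1800 x 0.08 = $144

$144


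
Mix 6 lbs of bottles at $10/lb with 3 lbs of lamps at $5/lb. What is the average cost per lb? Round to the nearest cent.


Cost of bottles:
6 x $10 = $60
Cost of lamps:
3 x $5 = $15
Total cost: $60 + $15 = $75
Total weight: 9 lbs
Average: $75 / 9 = $8.3333... ≈ $8.33/lb

$8.33/lb


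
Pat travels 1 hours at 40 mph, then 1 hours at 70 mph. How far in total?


Leg 1 distance:
40 x 1 = 40 miles
Leg 2 distance:
70 x 1 = 70 miles
Total distance:
40 + 70 = 110 miles

110 miles


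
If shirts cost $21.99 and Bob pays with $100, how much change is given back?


Start with the amount paid:
$100
Subtract the price:
$100 - $21.99 = $78.01

$78.01


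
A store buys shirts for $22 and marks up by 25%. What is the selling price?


Calculate the markup amount:
25% of $22 = $5.50
Add to cost:
$22 + $5.50 = $27.50

$27.50


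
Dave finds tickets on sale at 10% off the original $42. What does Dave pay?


Calculate the discount amount:
10% of $42 = $4.20
Subtract from original:
$42 - $4.20 = $37.80

$37.80


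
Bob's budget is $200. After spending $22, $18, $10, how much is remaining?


Add up expenses:
$22 + $18 + $10 = $50
Subtract from budget:
$200 - $50 = $150

$150


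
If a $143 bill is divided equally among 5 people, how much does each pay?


Total bill: $143
Number of people: 5
Each pays: $143 / 5 = $28.60

$28.60


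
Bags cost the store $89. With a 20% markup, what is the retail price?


Calculate the markup amount:
20% of $89 = $17.80
Add to cost:
$89 + $17.80 = $106.80

$106.80


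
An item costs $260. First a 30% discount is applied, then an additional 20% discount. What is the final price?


First discount:
30% of $260 = $78
Price after first discount:
$260 - $78 = $182
Second discount:
20% of $182 = $36.40
Final price:
$182 - $36.40 = $145.60

$145.60


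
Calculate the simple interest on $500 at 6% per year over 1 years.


Use the formula I = P x R x T / 100
P x R x T = 500 x 6 x 1 = 3000
I = 3000 / 100 = $30

$30


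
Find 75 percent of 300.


Convert percentage to decimal:
75% = 0.75
Multiply:
300 x 0.75 = 225

225


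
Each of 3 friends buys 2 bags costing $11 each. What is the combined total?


Cost per person:
2 x $11 = $22
Group total:
3 x $22 = $66

$66


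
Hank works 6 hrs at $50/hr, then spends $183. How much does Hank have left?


Calculate earnings:
6 x $50 = $300
Subtract spending:
$300 - $183 = $117

$117


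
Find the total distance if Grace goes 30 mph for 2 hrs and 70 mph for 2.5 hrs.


Leg 1 distance:
30 x 2 = 60 miles
Leg 2 distance:
70 x 2.5 = 175 miles
Total distance:
60 + 175 = 235 miles

235 miles


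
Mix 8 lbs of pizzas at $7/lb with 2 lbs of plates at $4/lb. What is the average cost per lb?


Cost of pizzas:
8 x $7 = $56
Cost of plates:
2 x $4 = $8
Total cost: $56 + $8 = $64
Total weight: 10 lbs
Average: $64 / 10 = $6.40/lb

$6.40/lb


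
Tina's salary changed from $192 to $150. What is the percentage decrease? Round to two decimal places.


Find the absolute change:
|150 - 192| = 42
Divide by original and multiply by 100:
42 / 192 x 100 = 21.875% ≈ 21.88%

21.88%


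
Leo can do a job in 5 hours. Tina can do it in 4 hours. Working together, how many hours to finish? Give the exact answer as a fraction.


Leo's rate: 1/5 of the job per hour
Tina's rate: 1/4 of the job per hour
Combined rate: 1/5 + 1/4 = 9/20 per hour
Time = 1 / (9/20) = 20/9 hours (≈ 2.22 hours)

20/9 hours


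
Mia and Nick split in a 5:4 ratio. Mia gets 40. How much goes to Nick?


Find the multiplier:
40 / 5 = 8
Apply to Nick's share:
4 x 8 = 32

32


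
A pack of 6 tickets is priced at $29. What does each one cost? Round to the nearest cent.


Total cost: $29
Number of items: 6
Unit price: $29 / 6 = $4.8333... ≈ $4.83

$4.83


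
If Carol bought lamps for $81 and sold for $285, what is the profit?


Selling price = $285
Cost price = $81
Profit = selling price - cost price:
Profit = $285 - $81 = $204

$204


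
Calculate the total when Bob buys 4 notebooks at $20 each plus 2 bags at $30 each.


Cost of notebooks:
4 x $20 = $80
Cost of bags:
2 x $30 = $60
Add both:
$80 + $60 = $140

$140


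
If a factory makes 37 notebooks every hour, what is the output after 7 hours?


Production rate: 37 notebooks per hour
Time: 7 hours
Total: 37 x 7 = 259 notebooks

259 notebooks


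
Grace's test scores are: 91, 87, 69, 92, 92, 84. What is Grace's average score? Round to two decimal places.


Add the scores:
91 + 87 + 69 + 92 + 92 + 84 = 515
Divide by the number of tests:
515 / 6 = 85.8333... ≈ 85.83

85.83


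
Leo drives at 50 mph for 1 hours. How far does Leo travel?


Use the formula: distance = speed x time
Speed = 50 mph, Time = 1 hours
50 x 1 = 50 miles

50 miles


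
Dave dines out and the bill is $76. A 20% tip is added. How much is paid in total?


Calculate the tip:
20% of $76 = $15.20
Add tip to meal cost:
$76 + $15.20 = $91.20

$91.20


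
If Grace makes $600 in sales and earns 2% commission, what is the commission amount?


Convert rate to decimal:
2% = 0.02
Multiply by sales:
$600 x 0.02 = $12

$12


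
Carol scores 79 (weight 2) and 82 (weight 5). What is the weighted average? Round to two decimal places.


Weighted sum:
2 x 79 + 5 x 82 = 568
Total weight:
2 + 5 = 7
Weighted average:
568 / 7 = 81.1428... ≈ 81.14

81.14


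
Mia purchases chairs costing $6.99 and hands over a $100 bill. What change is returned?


Start with the amount paid:
$100
Subtract the price:
$100 - $6.99 = $93.01

$93.01


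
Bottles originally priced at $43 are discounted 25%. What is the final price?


Calculate the discount amount:
25% of $43 = $10.75
Subtract from original:
$43 - $10.75 = $32.25

$32.25


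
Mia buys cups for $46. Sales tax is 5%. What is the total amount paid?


Calculate the tax:
5% of $46 = $2.30
Add tax to price:
$46 + $2.30 = $48.30

$48.30


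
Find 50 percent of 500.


Convert percentage to decimal:
50% = 0.5
Multiply:
500 x 0.5 = 250

250


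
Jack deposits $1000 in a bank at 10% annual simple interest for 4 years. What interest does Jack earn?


Use the formula I = P x R x T / 100
P x R x T = 1000 x 10 x 4 = 40000
I = 40000 / 100 = $400

$400


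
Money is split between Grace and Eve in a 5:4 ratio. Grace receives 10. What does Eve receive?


Find the multiplier:
10 / 5 = 2
Apply to Eve's share:
4 x 2 = 8

8


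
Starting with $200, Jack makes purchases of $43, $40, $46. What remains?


Add up expenses:
$43 + $40 + $46 = $129
Subtract from budget:
$200 - $129 = $71

$71


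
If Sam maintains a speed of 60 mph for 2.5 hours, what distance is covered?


Use the formula: distance = speed x time
Speed = 60 mph, Time = 2.5 hours
60 x 2.5 = 150 miles

150 miles


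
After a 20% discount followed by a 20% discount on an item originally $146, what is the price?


First discount:
20% of $146 = $29.20
Price after first discount:
$146 - $29.20 = $116.80
Second discount:
20% of $116.80 = $23.36
Final price:
$116.80 - $23.36 = $93.44

$93.44


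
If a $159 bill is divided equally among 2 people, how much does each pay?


Total bill: $159
Number of people: 2
Each pays: $159 / 2 = $79.50

$79.50


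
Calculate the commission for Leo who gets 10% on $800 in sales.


Convert rate to decimal:
10% = 0.1
Multiply by sales:
$800 x 0.1 = $80

$80


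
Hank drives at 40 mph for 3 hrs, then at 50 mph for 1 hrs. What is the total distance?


Leg 1 distance:
40 x 3 = 120 miles
Leg 2 distance:
50 x 1 = 50 miles
Total distance:
120 + 50 = 170 miles

170 miles


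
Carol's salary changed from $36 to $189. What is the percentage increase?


Find the absolute change:
|189 - 36| = 153
Divide by original and multiply by 100:
153 / 36 x 100 = 425%

425%


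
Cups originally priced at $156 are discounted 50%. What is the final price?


Calculate the discount amount:
50% of $156 = $78
Subtract from original:
$156 - $78 = $78

$78


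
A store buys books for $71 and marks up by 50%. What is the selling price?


Calculate the markup amount:
50% of $71 = $35.50
Add to cost:
$71 + $35.50 = $106.50

$106.50


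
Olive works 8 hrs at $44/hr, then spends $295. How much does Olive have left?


Calculate earnings:
8 x $44 = $352
Subtract spending:
$352 - $295 = $57

$57


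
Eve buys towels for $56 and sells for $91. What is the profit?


Selling price = $91
Cost price = $56
Profit = selling price - cost price:
Profit = $91 - $56 = $35

$35


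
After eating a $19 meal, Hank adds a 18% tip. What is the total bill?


Calculate the tip:
18% of $19 = $3.42
Add tip to meal cost:
$19 + $3.42 = $22.42

$22.42


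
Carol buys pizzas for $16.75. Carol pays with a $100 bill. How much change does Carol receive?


Start with the amount paid:
$100
Subtract the price:
$100 - $16.75 = $83.25

$83.25


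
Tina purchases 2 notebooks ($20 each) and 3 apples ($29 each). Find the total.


Cost of notebooks:
2 x $20 = $40
Cost of apples:
3 x $29 = $87
Add both:
$40 + $87 = $127

$127


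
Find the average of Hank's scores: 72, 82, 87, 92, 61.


Add the scores:
72 + 82 + 87 + 92 + 61 = 394
Divide by the number of tests:
394 / 5 = 78.8

78.8


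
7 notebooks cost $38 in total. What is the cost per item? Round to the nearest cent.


Total cost: $38
Number of items: 7
Unit price: $38 / 7 = $5.4285... ≈ $5.43

$5.43


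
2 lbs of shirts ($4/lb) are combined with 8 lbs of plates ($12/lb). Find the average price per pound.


Cost of shirts:
2 x $4 = $8
Cost of plates:
8 x $12 = $96
Total cost: $8 + $96 = $104
Total weight: 10 lbs
Average: $104 / 10 = $10.40/lb

$10.40/lb


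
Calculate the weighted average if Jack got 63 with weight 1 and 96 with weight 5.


Weighted sum:
1 x 63 + 5 x 96 = 543
Total weight:
1 + 5 = 6
Weighted average:
543 / 6 = 90.5

90.5


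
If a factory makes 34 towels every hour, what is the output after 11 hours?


Production rate: 34 towels per hour
Time: 11 hours
Total: 34 x 11 = 374 towels

374 towels


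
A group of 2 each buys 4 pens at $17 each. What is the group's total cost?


Cost per person:
4 x $17 = $68
Group total:
2 x $68 = $136

$136


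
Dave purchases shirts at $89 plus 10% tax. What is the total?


Calculate the tax:
10% of $89 = $8.90
Add tax to price:
$89 + $8.90 = $97.90

$97.90


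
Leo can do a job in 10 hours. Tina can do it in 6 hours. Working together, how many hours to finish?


Leo's rate: 1/10 of the job per hour
Tina's rate: 1/6 of the job per hour
Combined rate: 1/10 + 1/6 = 4/15 per hour
Time = 1 / (4/15) = 15/4 = 3.75 hours

3.75 hours


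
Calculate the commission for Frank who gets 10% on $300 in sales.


Convert rate to decimal:
10% = 0.1
Multiply by sales:
$300 x 0.1 = $30

$30


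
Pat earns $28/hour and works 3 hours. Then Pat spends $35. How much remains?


Calculate earnings:
3 x $28 = $84
Subtract spending:
$84 - $35 = $49

$49


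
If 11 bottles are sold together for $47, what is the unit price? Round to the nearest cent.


Total cost: $47
Number of items: 11
Unit price: $47 / 11 = $4.2727... ≈ $4.27

$4.27


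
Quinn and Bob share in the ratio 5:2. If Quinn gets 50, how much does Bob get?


Find the multiplier:
50 / 5 = 10
Apply to Bob's share:
2 x 10 = 20

20


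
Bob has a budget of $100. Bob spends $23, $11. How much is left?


Add up expenses:
$23 + $11 = $34
Subtract from budget:
$100 - $34 = $66

$66


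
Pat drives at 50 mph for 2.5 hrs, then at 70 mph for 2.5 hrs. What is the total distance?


Leg 1 distance:
50 x 2.5 = 125 miles
Leg 2 distance:
70 x 2.5 = 175 miles
Total distance:
125 + 175 = 300 miles

300 miles


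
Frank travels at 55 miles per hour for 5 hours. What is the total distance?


Use the formula: distance = speed x time
Speed = 55 mph, Time = 5 hours
55 x 5 = 275 miles

275 miles


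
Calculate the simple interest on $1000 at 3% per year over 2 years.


Use the formula I = P x R x T / 100
P x R x T = 1000 x 3 x 2 = 6000
I = 6000 / 100 = $60

$60


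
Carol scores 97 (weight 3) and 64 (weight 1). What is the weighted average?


Weighted sum:
3 x 97 + 1 x 64 = 355
Total weight:
3 + 1 = 4
Weighted average:
355 / 4 = 88.75

88.75


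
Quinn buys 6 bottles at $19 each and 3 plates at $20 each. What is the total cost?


Cost of bottles:
6 x $19 = $114
Cost of plates:
3 x $20 = $60
Add both:
$114 + $60 = $174

$174


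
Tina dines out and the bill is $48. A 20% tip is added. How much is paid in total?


Calculate the tip:
20% of $48 = $9.60
Add tip to meal cost:
$48 + $9.60 = $57.60

$57.60


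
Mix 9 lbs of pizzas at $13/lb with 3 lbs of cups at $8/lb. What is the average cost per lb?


Cost of pizzas:
9 x $13 = $117
Cost of cups:
3 x $8 = $24
Total cost: $117 + $24 = $141
Total weight: 12 lbs
Average: $141 / 12 = $11.75/lb

$11.75/lb


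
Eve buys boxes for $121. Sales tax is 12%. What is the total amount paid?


Calculate the tax:
12% of $121 = $14.52
Add tax to price:
$121 + $14.52 = $135.52

$135.52


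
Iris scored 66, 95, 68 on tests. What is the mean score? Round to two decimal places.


Add the scores:
66 + 95 + 68 = 229
Divide by the number of tests:
229 / 3 = 76.3333... ≈ 76.33

76.33


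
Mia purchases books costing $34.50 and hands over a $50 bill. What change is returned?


Start with the amount paid:
$50
Subtract the price:
$50 - $34.50 = $15.50

$15.50


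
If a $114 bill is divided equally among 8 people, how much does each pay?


Total bill: $114
Number of people: 8
Each pays: $114 / 8 = $14.25

$14.25


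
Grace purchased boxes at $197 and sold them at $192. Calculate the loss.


Selling price = $192
Cost price = $197
Loss = cost price - selling price:
Loss = $197 - $192 = $5

$5


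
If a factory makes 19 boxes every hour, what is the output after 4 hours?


Production rate: 19 boxes per hour
Time: 4 hours
Total: 19 x 4 = 76 boxes

76 boxes


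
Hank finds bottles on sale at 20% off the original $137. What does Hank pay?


Calculate the discount amount:
20% of $137 = $27.40
Subtract from original:
$137 - $27.40 = $109.60

$109.60


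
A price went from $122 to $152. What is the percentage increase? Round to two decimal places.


Find the absolute change:
|152 - 122| = 30
Divide by original and multiply by 100:
30 / 122 x 100 = 24.5901...% ≈ 24.59%

24.59%


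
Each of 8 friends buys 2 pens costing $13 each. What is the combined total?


Cost per person:
2 x $13 = $26
Group total:
8 x $26 = $208

$208


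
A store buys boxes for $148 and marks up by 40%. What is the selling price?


Calculate the markup amount:
40% of $148 = $59.20
Add to cost:
$148 + $59.20 = $207.20

$207.20


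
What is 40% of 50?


Convert percentage to decimal:
40% = 0.4
Multiply:
50 x 0.4 = 20

20


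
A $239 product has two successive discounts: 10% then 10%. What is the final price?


First discount:
10% of $239 = $23.90
Price after first discount:
$239 - $23.90 = $215.10
Second discount:
10% of $215.10 = $21.51
Final price:
$215.10 - $21.51 = $193.59

$193.59


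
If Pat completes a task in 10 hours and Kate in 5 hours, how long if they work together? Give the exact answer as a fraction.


Pat's rate: 1/10 of the job per hour
Kate's rate: 1/5 of the job per hour
Combined rate: 1/10 + 1/5 = 3/10 per hour
Time = 1 / (3/10) = 10/3 hours (≈ 3.33 hours)

10/3 hours


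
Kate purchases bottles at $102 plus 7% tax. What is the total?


Calculate the tax:
7% of $102 = $7.14
Add tax to price:
$102 + $7.14 = $109.14

$109.14


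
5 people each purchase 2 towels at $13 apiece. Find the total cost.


Cost per person:
2 x $13 = $26
Group total:
5 x $26 = $130

$130


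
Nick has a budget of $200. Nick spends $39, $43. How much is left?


Add up expenses:
$39 + $43 = $82
Subtract from budget:
$200 - $82 = $118

$118


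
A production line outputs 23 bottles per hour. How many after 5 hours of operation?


Production rate: 23 bottles per hour
Time: 5 hours
Total: 23 x 5 = 115 bottles

115 bottles


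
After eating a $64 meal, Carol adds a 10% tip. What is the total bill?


Calculate the tip:
10% of $64 = $6.40
Add tip to meal cost:
$64 + $6.40 = $70.40

$70.40


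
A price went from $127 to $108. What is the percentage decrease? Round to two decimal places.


Find the absolute change:
|108 - 127| = 19
Divide by original and multiply by 100:
19 / 127 x 100 = 14.9606...% ≈ 14.96%

14.96%


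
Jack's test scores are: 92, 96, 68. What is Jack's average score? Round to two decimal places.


Add the scores:
92 + 96 + 68 = 256
Divide by the number of tests:
256 / 3 = 85.3333... ≈ 85.33

85.33


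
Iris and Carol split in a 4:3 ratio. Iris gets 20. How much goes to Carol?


Find the multiplier:
20 / 4 = 5
Apply to Carol's share:
3 x 5 = 15

15


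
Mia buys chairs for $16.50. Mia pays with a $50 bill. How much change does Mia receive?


Start with the amount paid:
$50
Subtract the price:
$50 - $16.50 = $33.50

$33.50


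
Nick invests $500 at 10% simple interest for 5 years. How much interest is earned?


Use the formula I = P x R x T / 100
P x R x T = 500 x 10 x 5 = 25000
I = 25000 / 100 = $250

$250


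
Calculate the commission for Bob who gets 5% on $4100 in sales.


Convert rate to decimal:
5% = 0.05
Multiply by sales:
$4100 x 0.05 = $205

$205


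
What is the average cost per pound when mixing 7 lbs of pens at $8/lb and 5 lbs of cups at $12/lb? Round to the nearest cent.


Cost of pens:
7 x $8 = $56
Cost of cups:
5 x $12 = $60
Total cost: $56 + $60 = $116
Total weight: 12 lbs
Average: $116 / 12 = $9.6666... ≈ $9.67/lb

$9.67/lb


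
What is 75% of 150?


Convert percentage to decimal:
75% = 0.75
Multiply:
150 x 0.75 = 112.5

112.5


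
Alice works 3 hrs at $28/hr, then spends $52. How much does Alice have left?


Calculate earnings:
3 x $28 = $84
Subtract spending:
$84 - $52 = $32

$32


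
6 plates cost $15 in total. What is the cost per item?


Total cost: $15
Number of items: 6
Unit price: $15 / 6 = $2.50

$2.50


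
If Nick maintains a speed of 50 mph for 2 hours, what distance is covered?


Use the formula: distance = speed x time
Speed = 50 mph, Time = 2 hours
50 x 2 = 100 miles

100 miles


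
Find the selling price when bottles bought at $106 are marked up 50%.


Calculate the markup amount:
50% of $106 = $53
Add to cost:
$106 + $53 = $159

$159


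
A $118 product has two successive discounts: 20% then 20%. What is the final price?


First discount:
20% of $118 = $23.60
Price after first discount:
$118 - $23.60 = $94.40
Second discount:
20% of $94.40 = $18.88
Final price:
$94.40 - $18.88 = $75.52

$75.52


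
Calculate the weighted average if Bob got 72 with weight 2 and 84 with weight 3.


Weighted sum:
2 x 72 + 3 x 84 = 396
Total weight:
2 + 3 = 5
Weighted average:
396 / 5 = 79.2

79.2


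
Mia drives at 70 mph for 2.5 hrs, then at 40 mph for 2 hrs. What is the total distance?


Leg 1 distance:
70 x 2.5 = 175 miles
Leg 2 distance:
40 x 2 = 80 miles
Total distance:
175 + 80 = 255 miles

255 miles


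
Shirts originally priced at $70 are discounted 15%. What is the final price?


Calculate the discount amount:
15% of $70 = $10.50
Subtract from original:
$70 - $10.50 = $59.50

$59.50


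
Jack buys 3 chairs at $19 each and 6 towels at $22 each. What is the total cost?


Cost of chairs:
3 x $19 = $57
Cost of towels:
6 x $22 = $132
Add both:
$57 + $132 = $189

$189


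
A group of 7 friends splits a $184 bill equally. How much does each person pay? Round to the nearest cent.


Total bill: $184
Number of people: 7
Each pays: $184 / 7 = $26.2857... ≈ $26.29

$26.29


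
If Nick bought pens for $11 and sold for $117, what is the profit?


Selling price = $117
Cost price = $11
Profit = selling price - cost price:
Profit = $117 - $11 = $106

$106


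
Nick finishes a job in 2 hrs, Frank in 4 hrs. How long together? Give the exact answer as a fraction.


Nick's rate: 1/2 of the job per hour
Frank's rate: 1/4 of the job per hour
Combined rate: 1/2 + 1/4 = 3/4 per hour
Time = 1 / (3/4) = 4/3 hours (≈ 1.33 hours)

4/3 hours


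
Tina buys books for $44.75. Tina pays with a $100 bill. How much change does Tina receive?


Start with the amount paid:
$100
Subtract the price:
$100 - $44.75 = $55.25

$55.25


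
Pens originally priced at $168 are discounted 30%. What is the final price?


Calculate the discount amount:
30% of $168 = $50.40
Subtract from original:
$168 - $50.40 = $117.60

$117.60


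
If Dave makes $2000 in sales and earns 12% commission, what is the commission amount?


Convert rate to decimal:
12% = 0.12
Multiply by sales:
$2000 x 0.12 = $240

$240


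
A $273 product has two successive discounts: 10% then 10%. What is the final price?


First discount:
10% of $273 = $27.30
Price after first discount:
$273 - $27.30 = $245.70
Second discount:
10% of $245.70 = $24.57
Final price:
$245.70 - $24.57 = $221.13

$221.13


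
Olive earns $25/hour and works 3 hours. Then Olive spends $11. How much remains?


Calculate earnings:
3 x $25 = $75
Subtract spending:
$75 - $11 = $64

$64


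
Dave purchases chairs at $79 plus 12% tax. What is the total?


Calculate the tax:
12% of $79 = $9.48
Add tax to price:
$79 + $9.48 = $88.48

$88.48


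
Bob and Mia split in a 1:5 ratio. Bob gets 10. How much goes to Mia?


Find the multiplier:
10 / 1 = 10
Apply to Mia's share:
5 x 10 = 50

50


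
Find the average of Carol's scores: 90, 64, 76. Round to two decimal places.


Add the scores:
90 + 64 + 76 = 230
Divide by the number of tests:
230 / 3 = 76.6666... ≈ 76.67

76.67


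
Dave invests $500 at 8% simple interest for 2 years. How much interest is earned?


Use the formula I = P x R x T / 100
P x R x T = 500 x 8 x 2 = 8000
I = 8000 / 100 = $80

$80


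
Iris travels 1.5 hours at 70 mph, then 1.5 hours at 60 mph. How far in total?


Leg 1 distance:
70 x 1.5 = 105 miles
Leg 2 distance:
60 x 1.5 = 90 miles
Total distance:
105 + 90 = 195 miles

195 miles


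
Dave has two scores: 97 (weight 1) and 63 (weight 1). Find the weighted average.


Weighted sum:
1 x 97 + 1 x 63 = 160
Total weight:
1 + 1 = 2
Weighted average:
160 / 2 = 80

80


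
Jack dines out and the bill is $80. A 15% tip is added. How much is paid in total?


Calculate the tip:
15% of $80 = $12
Add tip to meal cost:
$80 + $12 = $92

$92


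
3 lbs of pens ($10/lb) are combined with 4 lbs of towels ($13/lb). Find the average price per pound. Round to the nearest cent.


Cost of pens:
3 x $10 = $30
Cost of towels:
4 x $13 = $52
Total cost: $30 + $52 = $82
Total weight: 7 lbs
Average: $82 / 7 = $11.7142... ≈ $11.71/lb

$11.71/lb


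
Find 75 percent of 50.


Convert percentage to decimal:
75% = 0.75
Multiply:
50 x 0.75 = 37.5

37.5


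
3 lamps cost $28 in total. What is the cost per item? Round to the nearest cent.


Total cost: $28
Number of items: 3
Unit price: $28 / 3 = $9.3333... ≈ $9.33

$9.33


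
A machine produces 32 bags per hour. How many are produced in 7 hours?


Production rate: 32 bags per hour
Time: 7 hours
Total: 32 x 7 = 224 bags

224 bags


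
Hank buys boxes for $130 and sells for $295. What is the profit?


Selling price = $295
Cost price = $130
Profit = selling price - cost price:
Profit = $295 - $130 = $165

$165


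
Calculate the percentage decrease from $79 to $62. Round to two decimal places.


Find the absolute change:
|62 - 79| = 17
Divide by original and multiply by 100:
17 / 79 x 100 = 21.5189...% ≈ 21.52%

21.52%


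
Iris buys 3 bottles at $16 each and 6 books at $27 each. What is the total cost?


Cost of bottles:
3 x $16 = $48
Cost of books:
6 x $27 = $162
Add both:
$48 + $162 = $210

$210


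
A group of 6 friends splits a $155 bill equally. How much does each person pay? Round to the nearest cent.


Total bill: $155
Number of people: 6
Each pays: $155 / 6 = $25.8333... ≈ $25.83

$25.83


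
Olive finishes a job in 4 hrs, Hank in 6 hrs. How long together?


Olive's rate: 1/4 of the job per hour
Hank's rate: 1/6 of the job per hour
Combined rate: 1/4 + 1/6 = 5/12 per hour
Time = 1 / (5/12) = 12/5 = 2.4 hours

2.4 hours


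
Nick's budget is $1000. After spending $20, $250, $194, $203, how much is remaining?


Add up expenses:
$20 + $250 + $194 + $203 = $667
Subtract from budget:
$1000 - $667 = $333

$333


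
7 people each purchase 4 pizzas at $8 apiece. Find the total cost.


Cost per person:
4 x $8 = $32
Group total:
7 x $32 = $224

$224


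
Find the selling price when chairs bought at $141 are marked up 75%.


Calculate the markup amount:
75% of $141 = $105.75
Add to cost:
$141 + $105.75 = $246.75

$246.75


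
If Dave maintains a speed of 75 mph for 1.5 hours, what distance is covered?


Use the formula: distance = speed x time
Speed = 75 mph, Time = 1.5 hours
75 x 1.5 = 112.5 miles

112.5 miles


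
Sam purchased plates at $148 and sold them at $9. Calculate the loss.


Selling price = $9
Cost price = $148
Loss = cost price - selling price:
Loss = $148 - $9 = $139

$139


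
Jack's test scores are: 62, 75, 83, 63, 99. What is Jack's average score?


Add the scores:
62 + 75 + 83 + 63 + 99 = 382
Divide by the number of tests:
382 / 5 = 76.4

76.4


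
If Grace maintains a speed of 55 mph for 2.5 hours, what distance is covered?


Use the formula: distance = speed x time
Speed = 55 mph, Time = 2.5 hours
55 x 2.5 = 137.5 miles

137.5 miles


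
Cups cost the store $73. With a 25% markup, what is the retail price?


Calculate the markup amount:
25% of $73 = $18.25
Add to cost:
$73 + $18.25 = $91.25

$91.25


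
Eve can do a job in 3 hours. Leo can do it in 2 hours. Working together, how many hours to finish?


Eve's rate: 1/3 of the job per hour
Leo's rate: 1/2 of the job per hour
Combined rate: 1/3 + 1/2 = 5/6 per hour
Time = 1 / (5/6) = 6/5 = 1.2 hours

1.2 hours


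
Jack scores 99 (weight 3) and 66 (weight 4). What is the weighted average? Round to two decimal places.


Weighted sum:
3 x 99 + 4 x 66 = 561
Total weight:
3 + 4 = 7
Weighted average:
561 / 7 = 80.1428... ≈ 80.14

80.14


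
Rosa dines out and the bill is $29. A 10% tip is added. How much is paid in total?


Calculate the tip:
10% of $29 = $2.90
Add tip to meal cost:
$29 + $2.90 = $31.90

$31.90


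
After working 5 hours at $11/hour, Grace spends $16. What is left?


Calculate earnings:
5 x $11 = $55
Subtract spending:
$55 - $16 = $39

$39


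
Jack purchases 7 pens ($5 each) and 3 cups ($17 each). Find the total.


Cost of pens:
7 x $5 = $35
Cost of cups:
3 x $17 = $51
Add both:
$35 + $51 = $86

$86


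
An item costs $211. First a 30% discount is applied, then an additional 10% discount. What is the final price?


First discount:
30% of $211 = $63.30
Price after first discount:
$211 - $63.30 = $147.70
Second discount:
10% of $147.70 = $14.77
Final price:
$147.70 - $14.77 = $132.93

$132.93


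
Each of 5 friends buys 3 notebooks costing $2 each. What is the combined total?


Cost per person:
3 x $2 = $6
Group total:
5 x $6 = $30

$30


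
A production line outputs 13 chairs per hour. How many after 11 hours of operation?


Production rate: 13 chairs per hour
Time: 11 hours
Total: 13 x 11 = 143 chairs

143 chairs


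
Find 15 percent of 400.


Convert percentage to decimal:
15% = 0.15
Multiply:
400 x 0.15 = 60

60


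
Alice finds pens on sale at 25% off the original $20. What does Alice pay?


Calculate the discount amount:
25% of $20 = $5
Subtract from original:
$20 - $5 = $15

$15


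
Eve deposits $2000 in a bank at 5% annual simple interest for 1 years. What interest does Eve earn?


Use the formula I = P x R x T / 100
P x R x T = 2000 x 5 x 1 = 10000
I = 10000 / 100 = $100

$100


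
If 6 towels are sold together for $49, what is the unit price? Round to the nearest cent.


Total cost: $49
Number of items: 6
Unit price: $49 / 6 = $8.1666... ≈ $8.17

$8.17


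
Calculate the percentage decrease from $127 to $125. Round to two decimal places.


Find the absolute change:
|125 - 127| = 2
Divide by original and multiply by 100:
2 / 127 x 100 = 1.5748...% ≈ 1.57%

1.57%


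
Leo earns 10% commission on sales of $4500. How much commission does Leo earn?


Convert rate to decimal:
10% = 0.1
Multiply by sales:
$4500 x 0.1 = $450

$450


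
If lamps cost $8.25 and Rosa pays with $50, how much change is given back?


Start with the amount paid:
$50
Subtract the price:
$50 - $8.25 = $41.75

$41.75


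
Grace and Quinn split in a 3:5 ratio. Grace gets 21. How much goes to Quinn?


Find the multiplier:
21 / 3 = 7
Apply to Quinn's share:
5 x 7 = 35

35


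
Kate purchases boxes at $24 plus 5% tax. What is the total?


Calculate the tax:
5% of $24 = $1.20
Add tax to price:
$24 + $1.20 = $25.20

$25.20


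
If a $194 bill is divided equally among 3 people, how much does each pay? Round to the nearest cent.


Total bill: $194
Number of people: 3
Each pays: $194 / 3 = $64.6666... ≈ $64.67

$64.67


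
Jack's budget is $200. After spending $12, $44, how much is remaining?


Add up expenses:
$12 + $44 = $56
Subtract from budget:
$200 - $56 = $144

$144


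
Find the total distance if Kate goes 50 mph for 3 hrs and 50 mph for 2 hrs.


Leg 1 distance:
50 x 3 = 150 miles
Leg 2 distance:
50 x 2 = 100 miles
Total distance:
150 + 100 = 250 miles

250 miles


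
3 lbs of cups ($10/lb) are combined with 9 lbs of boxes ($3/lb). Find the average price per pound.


Cost of cups:
3 x $10 = $30
Cost of boxes:
9 x $3 = $27
Total cost: $30 + $27 = $57
Total weight: 12 lbs
Average: $57 / 12 = $4.75/lb

$4.75/lb


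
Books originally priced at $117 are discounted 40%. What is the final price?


Calculate the discount amount:
40% of $117 = $46.80
Subtract from original:
$117 - $46.80 = $70.20

$70.20


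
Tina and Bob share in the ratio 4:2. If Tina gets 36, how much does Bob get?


Find the multiplier:
36 / 4 = 9
Apply to Bob's share:
2 x 9 = 18

18


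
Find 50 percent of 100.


Convert percentage to decimal:
50% = 0.5
Multiply:
100 x 0.5 = 50

50


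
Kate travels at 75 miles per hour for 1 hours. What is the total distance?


Use the formula: distance = speed x time
Speed = 75 mph, Time = 1 hours
75 x 1 = 75 miles

75 miles


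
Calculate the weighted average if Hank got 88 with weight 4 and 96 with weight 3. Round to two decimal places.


Weighted sum:
4 x 88 + 3 x 96 = 640
Total weight:
4 + 3 = 7
Weighted average:
640 / 7 = 91.4285... ≈ 91.43

91.43


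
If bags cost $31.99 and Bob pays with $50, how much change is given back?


Start with the amount paid:
$50
Subtract the price:
$50 - $31.99 = $18.01

$18.01


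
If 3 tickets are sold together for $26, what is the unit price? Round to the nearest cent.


Total cost: $26
Number of items: 3
Unit price: $26 / 3 = $8.6666... ≈ $8.67

$8.67


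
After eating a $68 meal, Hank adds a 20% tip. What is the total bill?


Calculate the tip:
20% of $68 = $13.60
Add tip to meal cost:
$68 + $13.60 = $81.60

$81.60


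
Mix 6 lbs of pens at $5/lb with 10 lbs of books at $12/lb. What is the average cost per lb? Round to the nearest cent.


Cost of pens:
6 x $5 = $30
Cost of books:
10 x $12 = $120
Total cost: $30 + $120 = $150
Total weight: 16 lbs
Average: $150 / 16 = $9.375 ≈ $9.38/lb

$9.38/lb


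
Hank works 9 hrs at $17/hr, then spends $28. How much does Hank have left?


Calculate earnings:
9 x $17 = $153
Subtract spending:
$153 - $28 = $125

$125


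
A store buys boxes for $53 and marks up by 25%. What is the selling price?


Calculate the markup amount:
25% of $53 = $13.25
Add to cost:
$53 + $13.25 = $66.25

$66.25


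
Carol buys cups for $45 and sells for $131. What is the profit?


Selling price = $131
Cost price = $45
Profit = selling price - cost price:
Profit = $131 - $45 = $86

$86


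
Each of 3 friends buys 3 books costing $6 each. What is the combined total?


Cost per person:
3 x $6 = $18
Group total:
3 x $18 = $54

$54


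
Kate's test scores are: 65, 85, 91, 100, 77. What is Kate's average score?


Add the scores:
65 + 85 + 91 + 100 + 77 = 418
Divide by the number of tests:
418 / 5 = 83.6

83.6


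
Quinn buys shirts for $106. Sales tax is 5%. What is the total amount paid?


Calculate the tax:
5% of $106 = $5.30
Add tax to price:
$106 + $5.30 = $111.30

$111.30


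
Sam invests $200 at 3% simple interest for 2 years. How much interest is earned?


Use the formula I = P x R x T / 100
P x R x T = 200 x 3 x 2 = 1200
I = 1200 / 100 = $12

$12


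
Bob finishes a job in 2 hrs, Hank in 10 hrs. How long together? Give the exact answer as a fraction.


Bob's rate: 1/2 of the job per hour
Hank's rate: 1/10 of the job per hour
Combined rate: 1/2 + 1/10 = 3/5 per hour
Time = 1 / (3/5) = 5/3 hours (≈ 1.67 hours)

5/3 hours


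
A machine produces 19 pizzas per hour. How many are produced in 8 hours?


Production rate: 19 pizzas per hour
Time: 8 hours
Total: 19 x 8 = 152 pizzas

152 pizzas


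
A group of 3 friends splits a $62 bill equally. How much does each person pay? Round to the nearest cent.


Total bill: $62
Number of people: 3
Each pays: $62 / 3 = $20.6666... ≈ $20.67

$20.67


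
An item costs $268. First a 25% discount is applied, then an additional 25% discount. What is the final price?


First discount:
25% of $268 = $67
Price after first discount:
$268 - $67 = $201
Second discount:
25% of $201 = $50.25
Final price:
$201 - $50.25 = $150.75

$150.75


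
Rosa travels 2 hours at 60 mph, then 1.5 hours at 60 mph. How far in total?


Leg 1 distance:
60 x 2 = 120 miles
Leg 2 distance:
60 x 1.5 = 90 miles
Total distance:
120 + 90 = 210 miles

210 miles


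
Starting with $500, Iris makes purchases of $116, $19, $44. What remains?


Add up expenses:
$116 + $19 + $44 = $179
Subtract from budget:
$500 - $179 = $321

$321


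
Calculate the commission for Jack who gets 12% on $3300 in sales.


Convert rate to decimal:
12% = 0.12
Multiply by sales:
$3300 x 0.12 = $396

$396


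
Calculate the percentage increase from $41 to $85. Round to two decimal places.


Find the absolute change:
|85 - 41| = 44
Divide by original and multiply by 100:
44 / 41 x 100 = 107.3170...% ≈ 107.32%

107.32%


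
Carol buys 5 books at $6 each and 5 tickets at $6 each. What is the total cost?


Cost of books:
5 x $6 = $30
Cost of tickets:
5 x $6 = $30
Add both:
$30 + $30 = $60

$60


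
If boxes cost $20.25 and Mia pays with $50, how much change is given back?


Start with the amount paid:
$50
Subtract the price:
$50 - $20.25 = $29.75

$29.75


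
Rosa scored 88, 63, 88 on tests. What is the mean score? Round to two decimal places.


Add the scores:
88 + 63 + 88 = 239
Divide by the number of tests:
239 / 3 = 79.6666... ≈ 79.67

79.67


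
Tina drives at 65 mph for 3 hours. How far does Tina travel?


Use the formula: distance = speed x time
Speed = 65 mph, Time = 3 hours
65 x 3 = 195 miles

195 miles


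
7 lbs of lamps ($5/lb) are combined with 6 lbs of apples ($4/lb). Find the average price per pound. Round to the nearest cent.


Cost of lamps:
7 x $5 = $35
Cost of apples:
6 x $4 = $24
Total cost: $35 + $24 = $59
Total weight: 13 lbs
Average: $59 / 13 = $4.5384... ≈ $4.54/lb

$4.54/lb


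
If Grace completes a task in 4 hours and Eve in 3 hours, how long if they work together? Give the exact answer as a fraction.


Grace's rate: 1/4 of the job per hour
Eve's rate: 1/3 of the job per hour
Combined rate: 1/4 + 1/3 = 7/12 per hour
Time = 1 / (7/12) = 12/7 hours (≈ 1.71 hours)

12/7 hours


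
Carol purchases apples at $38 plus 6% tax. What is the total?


Calculate the tax:
6% of $38 = $2.28
Add tax to price:
$38 + $2.28 = $40.28

$40.28


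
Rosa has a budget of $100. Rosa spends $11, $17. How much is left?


Add up expenses:
$11 + $17 = $28
Subtract from budget:
$100 - $28 = $72

$72


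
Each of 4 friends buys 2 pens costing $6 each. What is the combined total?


Cost per person:
2 x $6 = $12
Group total:
4 x $12 = $48

$48


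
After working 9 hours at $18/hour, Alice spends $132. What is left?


Calculate earnings:
9 x $18 = $162
Subtract spending:
$162 - $132 = $30

$30


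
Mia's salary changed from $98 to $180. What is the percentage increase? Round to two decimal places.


Find the absolute change:
|180 - 98| = 82
Divide by original and multiply by 100:
82 / 98 x 100 = 83.6734...% ≈ 83.67%

83.67%


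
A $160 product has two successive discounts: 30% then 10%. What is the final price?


First discount:
30% of $160 = $48
Price after first discount:
$160 - $48 = $112
Second discount:
10% of $112 = $11.20
Final price:
$112 - $11.20 = $100.80

$100.80


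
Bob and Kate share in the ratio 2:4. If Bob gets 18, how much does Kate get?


Find the multiplier:
18 / 2 = 9
Apply to Kate's share:
4 x 9 = 36

36


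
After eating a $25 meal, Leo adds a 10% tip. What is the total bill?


Calculate the tip:
10% of $25 = $2.50
Add tip to meal cost:
$25 + $2.50 = $27.50

$27.50


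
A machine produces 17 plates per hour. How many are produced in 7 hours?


Production rate: 17 plates per hour
Time: 7 hours
Total: 17 x 7 = 119 plates

119 plates


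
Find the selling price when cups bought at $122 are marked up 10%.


Calculate the markup amount:
10% of $122 = $12.20
Add to cost:
$122 + $12.20 = $134.20

$134.20


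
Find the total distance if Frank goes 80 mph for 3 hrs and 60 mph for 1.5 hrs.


Leg 1 distance:
80 x 3 = 240 miles
Leg 2 distance:
60 x 1.5 = 90 miles
Total distance:
240 + 90 = 330 miles

330 miles


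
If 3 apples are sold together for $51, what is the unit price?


Total cost: $51
Number of items: 3
Unit price: $51 / 3 = $17

$17


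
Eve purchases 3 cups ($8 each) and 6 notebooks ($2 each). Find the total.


Cost of cups:
3 x $8 = $24
Cost of notebooks:
6 x $2 = $12
Add both:
$24 + $12 = $36

$36


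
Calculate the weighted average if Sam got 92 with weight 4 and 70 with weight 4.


Weighted sum:
4 x 92 + 4 x 70 = 648
Total weight:
4 + 4 = 8
Weighted average:
648 / 8 = 81

81
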